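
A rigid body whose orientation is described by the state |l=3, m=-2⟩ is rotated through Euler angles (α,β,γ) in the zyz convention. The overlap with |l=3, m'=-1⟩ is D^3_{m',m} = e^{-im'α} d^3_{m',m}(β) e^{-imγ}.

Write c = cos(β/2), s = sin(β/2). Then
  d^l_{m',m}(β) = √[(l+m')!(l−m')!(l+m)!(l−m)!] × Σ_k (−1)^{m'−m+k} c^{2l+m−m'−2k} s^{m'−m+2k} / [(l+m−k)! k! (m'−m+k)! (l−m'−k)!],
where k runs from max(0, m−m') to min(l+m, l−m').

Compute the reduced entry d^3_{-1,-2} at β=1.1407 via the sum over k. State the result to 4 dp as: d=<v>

d^3_{-1,-2}(β=1.1407) via the finite sum:
c=cos(1.140700/2)=0.841712, s=sin(1.140700/2)=0.539927; N=√[2·24·1·120]=75.894664
k: max(0,(-2)−(-1))=0 … min(3+(-2),3−(-1))=1
  k=0: (−1)^1·75.8947/(24)·0.8417^5·0.5399^1 = -0.721361
  k=1: (−1)^2·75.8947/(12)·0.8417^3·0.5399^3 = +0.593643
d^3_{-1,-2}(1.1407) = -0.721361 +0.593643 = -0.127718

d=-0.1277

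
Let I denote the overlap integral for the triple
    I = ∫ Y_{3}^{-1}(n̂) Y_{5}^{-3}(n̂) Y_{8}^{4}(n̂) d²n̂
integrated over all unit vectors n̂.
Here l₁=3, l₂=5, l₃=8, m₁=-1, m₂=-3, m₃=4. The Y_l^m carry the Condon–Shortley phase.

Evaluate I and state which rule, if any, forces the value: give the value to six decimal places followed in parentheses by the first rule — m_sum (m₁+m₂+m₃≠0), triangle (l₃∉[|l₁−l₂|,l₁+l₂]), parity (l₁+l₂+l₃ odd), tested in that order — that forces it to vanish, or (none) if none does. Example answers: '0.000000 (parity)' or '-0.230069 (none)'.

0.228801 (none)

Checks pass: Σm=0; 16 even; l₃=8∈[2,8].
(2·3+1)(2·5+1)(2·8+1) = 1309
Δ: 0! 6! 10! / 17! → 1/136136
sum: t=0:+1/518400 = 1/518400
3j²(3 5 8; 0 0 0) = Δ·Π!·Σ² = 56/2431  (sign +1)
sum: t=0:+1/3870720 = 1/3870720
3j²(3 5 8; -1 -3 4) = Δ·Π!·Σ² = 135/6188  (sign +1)
combine: 4πI² = 1309·56/2431·135/6188 = 1890/2873
take √, sign +1: I = 0.22880113
No selection rule forces the value: the integral is nonzero (none).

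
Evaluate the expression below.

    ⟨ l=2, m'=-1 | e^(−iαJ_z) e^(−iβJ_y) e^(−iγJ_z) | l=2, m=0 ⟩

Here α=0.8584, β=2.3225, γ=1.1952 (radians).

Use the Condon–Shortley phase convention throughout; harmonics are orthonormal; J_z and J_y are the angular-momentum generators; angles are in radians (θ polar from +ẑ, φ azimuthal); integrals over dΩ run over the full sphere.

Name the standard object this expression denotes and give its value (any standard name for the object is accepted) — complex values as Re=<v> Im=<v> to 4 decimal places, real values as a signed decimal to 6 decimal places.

Wigner D-matrix element, Re=-0.3994 Im=-0.4624

This is a Wigner D-matrix element — the rotation-matrix element ⟨l m'| R(α,β,γ) |l m⟩ in the angular-momentum basis.
Split into d^2_{-1,0}(β=2.3225) × two z-phases.
With c≡cos(β/2)=0.398193 and s≡sin(β/2)=0.917302, N=[1·6·2·2]^{1/2}=4.898979
k: max(0,(0)−(-1))=1 … min(2+(0),2−(-1))=2
  k=1: (−1)^0·4.8990/(2)·0.3982^3·0.9173^1 = +0.141863
  k=2: (−1)^1·4.8990/(2)·0.3982^1·0.9173^3 = -0.752846
d^2_{-1,0}(2.3225) = +0.141863 -0.752846 = -0.610982
D = (+0.653649+0.756798i)·(-0.610982)·(+1.000000+0.000000i) = -0.399368-0.462390i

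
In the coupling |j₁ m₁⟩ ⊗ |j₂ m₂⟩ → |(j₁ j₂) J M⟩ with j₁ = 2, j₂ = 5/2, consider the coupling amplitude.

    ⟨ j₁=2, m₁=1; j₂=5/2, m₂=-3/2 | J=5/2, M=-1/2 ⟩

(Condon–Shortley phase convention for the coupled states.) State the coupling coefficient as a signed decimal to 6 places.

+√(6/35) ≈ +0.414039

√[6·2!2!3!/8! · 3!1!1!4!2!3!] = √(216/35)
  +(−1)^0/∏(0,2,1,1,1,2)! = 1/4  (running 1/4)
  +(−1)^1/∏(1,1,0,0,2,3)! = -1/12  (running 1/6)
⟨..|..⟩ = √(216/35)·(1/6) = +0.414039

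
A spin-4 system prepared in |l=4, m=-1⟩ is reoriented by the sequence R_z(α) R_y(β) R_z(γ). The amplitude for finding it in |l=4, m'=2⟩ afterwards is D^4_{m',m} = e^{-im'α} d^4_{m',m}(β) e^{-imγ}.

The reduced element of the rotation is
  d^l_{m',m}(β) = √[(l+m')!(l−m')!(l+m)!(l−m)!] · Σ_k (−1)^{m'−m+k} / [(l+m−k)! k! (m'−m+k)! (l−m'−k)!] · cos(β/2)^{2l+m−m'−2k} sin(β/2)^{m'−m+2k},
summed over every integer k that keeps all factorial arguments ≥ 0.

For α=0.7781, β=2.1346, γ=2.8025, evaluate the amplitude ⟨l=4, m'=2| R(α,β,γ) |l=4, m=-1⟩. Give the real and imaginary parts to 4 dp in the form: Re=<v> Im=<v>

Re=0.0543 Im=0.1614

D^4_{2,-1}(0.7781,2.1346,2.8025) = e^{-i·2·0.7781}·d^4_{2,-1}(2.1346)·e^{-i·-1·2.8025}. Compute d first:
Half-angle: c=0.482491, s=0.875901. N=√(720·2·6·120)=1018.233765
Admissible k: 0..2 (factorial args all ≥0)
  k=0: (−1)^3·1018.2338/(72)·0.4825^5·0.8759^3 = -0.248500
  k=1: (−1)^4·1018.2338/(48)·0.4825^3·0.8759^5 = +1.228425
  k=2: (−1)^5·1018.2338/(240)·0.4825^1·0.8759^7 = -0.809674
d^4_{2,-1}(2.1346) = -0.248500 +1.228425 -0.809674 = +0.170251
Attach z-rotation phases: D = e^{-i(2)(0.7781)}·(+0.170251)·e^{-i(-1)(2.8025)} = +0.054281+0.161366i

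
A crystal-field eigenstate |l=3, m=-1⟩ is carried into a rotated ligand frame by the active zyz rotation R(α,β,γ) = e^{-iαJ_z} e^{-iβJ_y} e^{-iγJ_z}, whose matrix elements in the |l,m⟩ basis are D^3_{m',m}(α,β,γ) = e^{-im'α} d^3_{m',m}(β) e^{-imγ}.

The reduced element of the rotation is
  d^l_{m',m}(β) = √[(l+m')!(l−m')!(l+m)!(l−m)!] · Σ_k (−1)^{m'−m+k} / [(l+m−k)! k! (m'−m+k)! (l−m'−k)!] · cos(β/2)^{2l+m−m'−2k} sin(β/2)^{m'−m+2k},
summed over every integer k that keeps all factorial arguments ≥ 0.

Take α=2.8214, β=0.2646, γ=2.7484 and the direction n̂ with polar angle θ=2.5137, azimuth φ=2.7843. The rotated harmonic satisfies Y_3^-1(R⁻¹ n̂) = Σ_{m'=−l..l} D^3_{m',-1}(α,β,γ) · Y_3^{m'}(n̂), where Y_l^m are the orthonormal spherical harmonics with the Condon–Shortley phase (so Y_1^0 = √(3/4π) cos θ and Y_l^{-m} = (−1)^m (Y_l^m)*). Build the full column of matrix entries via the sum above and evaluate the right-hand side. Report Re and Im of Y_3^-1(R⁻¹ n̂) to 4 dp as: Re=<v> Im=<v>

Re=-0.2278 Im=0.0871

Need the full column D^3_{m',-1} for m'=−3..3 at α=2.8214, β=0.2646, γ=2.7484.
cos(β/2)=0.991261, sin(β/2)=0.131914
d^3_{-3,-1}: single k=2 term ⇒ +0.065070;  D = +0.014011-0.063544i
d^3_{-2,-1}: k∈[1..2] ⇒ +0.399239 -0.014141 = +0.385098;  D = -0.197073+0.330851i
d^3_{-1,-1}: k∈[0..2] ⇒ +0.948699 -0.134408 +0.001785 = +0.816076;  D = +0.617076-0.534038i
d^3_{0,-1}: k∈[0..2] ⇒ -0.437344 +0.023236 -0.000137 = -0.414246;  D = +0.382635-0.158714i
d^3_{1,-1}: k∈[0..2] ⇒ +0.100806 -0.002380 +0.000005 = +0.098431;  D = +0.098169-0.007179i
d^3_{2,-1}: k∈[0..1] ⇒ -0.014141 +0.000125 = -0.014015;  D = +0.013589+0.003429i
d^3_{3,-1}: single k=0 term ⇒ +0.001152;  D = +0.000972+0.000619i
Y_3^{m'}(θ=2.5137,φ=2.7843) and Σ D·Y over m':
  (+0.0140-0.0635i)·(-0.0405-0.0743i)  (-0.1971+0.3309i)·(-0.2156-0.1870i)  (+0.6171-0.5340i)·(-0.4046-0.1510i)  (+0.3826-0.1587i)·(-0.0829+0.0000i)  (+0.0982-0.0072i)·(+0.4046-0.1510i)  (+0.0136+0.0034i)·(-0.2156+0.1870i)  (+0.0010+0.0006i)·(+0.0405-0.0743i)
Y_3^-1(R⁻¹ n̂) = -0.227799+0.087100i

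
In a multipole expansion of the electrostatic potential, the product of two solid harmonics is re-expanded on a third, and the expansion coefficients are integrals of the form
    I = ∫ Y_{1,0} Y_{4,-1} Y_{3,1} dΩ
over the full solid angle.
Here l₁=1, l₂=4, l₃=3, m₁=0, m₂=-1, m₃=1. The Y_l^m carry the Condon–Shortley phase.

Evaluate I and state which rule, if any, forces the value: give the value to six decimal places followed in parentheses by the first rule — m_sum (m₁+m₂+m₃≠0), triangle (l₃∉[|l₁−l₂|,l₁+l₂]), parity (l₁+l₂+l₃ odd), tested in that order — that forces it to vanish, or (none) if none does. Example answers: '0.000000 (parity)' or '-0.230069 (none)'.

-0.238414 (none)

m-sum 0 ✓  L=8 even ✓  3≤3≤5 ✓
Π(2lᵢ+1) = 3×9×7 = 189
triangle coeff Δ(1,4,3) = 1/252
Σ_t [1,1]: t=1:−1/36 = -1/36
(3j)²=4/63 [(1 4 3; 0 0 0)], sign=+1
Σ_t [1,1]: t=1:−1/48 = -1/48
(3j)²=5/84 [(1 4 3; 0 -1 1)], sign=-1
⇒ 4πI² = 5/7
I = (-1)√(5/7/(4π)) = -0.23841361
No selection rule forces the value: the integral is nonzero (none).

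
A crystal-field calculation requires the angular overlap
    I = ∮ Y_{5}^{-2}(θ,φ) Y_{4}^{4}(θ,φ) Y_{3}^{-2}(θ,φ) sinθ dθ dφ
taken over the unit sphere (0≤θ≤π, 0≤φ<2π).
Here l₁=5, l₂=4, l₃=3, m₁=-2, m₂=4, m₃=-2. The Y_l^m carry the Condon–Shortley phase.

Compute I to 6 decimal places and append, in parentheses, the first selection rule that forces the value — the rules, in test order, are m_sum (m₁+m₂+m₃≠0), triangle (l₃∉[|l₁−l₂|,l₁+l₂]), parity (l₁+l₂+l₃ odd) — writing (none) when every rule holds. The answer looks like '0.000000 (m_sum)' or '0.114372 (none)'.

-0.109480 (none)

Checks pass: Σm=0; 12 even; l₃=3∈[1,9].
(2·5+1)(2·4+1)(2·3+1) = 693
Δ: 6! 4! 2! / 13! → 1/180180
sum: t=2:+1/576 t=3:−1/144 t=4:+1/576 = -1/288
3j²(5 4 3; 0 0 0) = Δ·Π!·Σ² = 20/1001  (sign +1)
sum: t=6:+1/8640 = 1/8640
3j²(5 4 3; -2 4 -2) = Δ·Π!·Σ² = 14/1287  (sign -1)
combine: 4πI² = 693·20/1001·14/1287 = 280/1859
take √, sign -1: I = -0.10947990
No selection rule forces the value: the integral is nonzero (none).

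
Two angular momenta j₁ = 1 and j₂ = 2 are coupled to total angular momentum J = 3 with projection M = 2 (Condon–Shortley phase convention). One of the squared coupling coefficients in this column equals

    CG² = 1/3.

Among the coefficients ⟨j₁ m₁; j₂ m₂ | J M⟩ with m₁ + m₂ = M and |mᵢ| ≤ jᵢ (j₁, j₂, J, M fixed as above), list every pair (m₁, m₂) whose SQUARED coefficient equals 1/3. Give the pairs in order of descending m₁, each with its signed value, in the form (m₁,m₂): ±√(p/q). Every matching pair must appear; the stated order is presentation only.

(0,2): +√(1/3)

Admissible pairs with m₁+m₂ = M = 2: (0,2), (1,1)
  (m₁,m₂)=(1,1): CG² = 2/3, CG = +√(2/3)
  (m₁,m₂)=(0,2): CG² = 1/3, CG = +√(1/3)   ← matches the target
Pairs with CG² = 1/3: (0,2): +√(1/3)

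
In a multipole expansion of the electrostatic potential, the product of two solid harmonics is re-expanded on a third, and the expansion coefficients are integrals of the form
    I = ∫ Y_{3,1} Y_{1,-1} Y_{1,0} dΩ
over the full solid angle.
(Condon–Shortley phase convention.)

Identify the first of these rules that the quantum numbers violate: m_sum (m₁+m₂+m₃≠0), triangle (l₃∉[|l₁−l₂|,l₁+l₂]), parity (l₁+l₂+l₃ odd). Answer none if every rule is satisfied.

m₁+m₂+m₃ = 1 − 1 + 0 = 0  ✓
triangle: need |l₁−l₂| ≤ l₃ ≤ l₁+l₂ = [2,4]; l₃=1 is outside  ✗
parity: l₁+l₂+l₃ = 5 is odd

triangle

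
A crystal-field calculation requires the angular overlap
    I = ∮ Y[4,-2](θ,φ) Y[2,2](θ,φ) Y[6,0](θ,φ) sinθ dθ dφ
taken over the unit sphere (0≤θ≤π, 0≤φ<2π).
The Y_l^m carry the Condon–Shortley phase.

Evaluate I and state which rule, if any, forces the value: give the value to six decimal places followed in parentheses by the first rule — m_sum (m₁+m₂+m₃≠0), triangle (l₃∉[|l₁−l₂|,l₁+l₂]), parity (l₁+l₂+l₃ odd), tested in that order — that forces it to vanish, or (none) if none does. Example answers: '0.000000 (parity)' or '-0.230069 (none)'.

0.061597 (none)

Rules hold: Σm=0, L=12 even, 2≤6≤6.
N = 9·5·13 = 585
Δ = 0!·8!·4!/13! = 1/6435
Racah Σ t=0..0: t=0:+1/2304 = 1/2304
⇒ 3j(4 2 6; 0 0 0)² = 5/143, sgn +1
Racah Σ t=0..0: t=0:+1/34560 = 1/34560
⇒ 3j(4 2 6; -2 2 0)² = 1/429, sgn +1
4πI² = N·(3j₀)²·(3jₘ)² = 75/1573
I = +1·√(0.0476796/4π) = 0.06159725
No selection rule forces the value: the integral is nonzero (none).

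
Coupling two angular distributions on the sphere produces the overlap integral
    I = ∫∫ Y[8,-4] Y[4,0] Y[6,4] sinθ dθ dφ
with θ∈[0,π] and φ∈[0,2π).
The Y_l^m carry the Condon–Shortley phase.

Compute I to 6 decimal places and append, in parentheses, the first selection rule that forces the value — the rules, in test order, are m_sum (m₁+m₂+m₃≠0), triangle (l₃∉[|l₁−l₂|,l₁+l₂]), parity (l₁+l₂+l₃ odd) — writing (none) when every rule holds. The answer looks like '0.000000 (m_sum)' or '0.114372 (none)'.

-0.104792 (none)

Checks pass: Σm=0; 18 even; l₃=6∈[4,12].
(2·8+1)(2·4+1)(2·6+1) = 1989
Δ: 6! 10! 2! / 19! → 1/23279256
sum: t=2:+1/1658880 t=3:−1/518400 t=4:+1/1658880 = -1/1382400
3j²(8 4 6; 0 0 0) = Δ·Π!·Σ² = 504/46189  (sign -1)
sum: t=2:+1/348364800 t=3:−1/13063680 t=4:+1/7741440 = 29/522547200
3j²(8 4 6; -4 0 4) = Δ·Π!·Σ² = 1682/264537  (sign +1)
combine: 4πI² = 1989·504/46189·1682/264537 = 121104/877591
take √, sign -1: I = -0.10479202
No selection rule forces the value: the integral is nonzero (none).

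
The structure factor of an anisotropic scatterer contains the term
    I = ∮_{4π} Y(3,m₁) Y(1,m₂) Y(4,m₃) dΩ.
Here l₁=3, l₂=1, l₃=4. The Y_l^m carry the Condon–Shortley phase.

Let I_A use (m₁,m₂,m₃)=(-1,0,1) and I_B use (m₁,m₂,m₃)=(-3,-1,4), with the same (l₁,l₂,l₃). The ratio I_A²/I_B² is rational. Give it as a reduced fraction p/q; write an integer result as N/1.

15/28

Same 3,1,4: normalisation and zero-m 3j drop out of the ratio.
A: Δ: 0! 6! 2! / 9! → 1/252; sum: t=0:+1/48 = 1/48; 3j²(3 1 4; -1 0 1) = Δ·Π!·Σ² = 5/84  (sign -1)
B: Δ: 0! 6! 2! / 9! → 1/252; sum: t=0:+1/1440 = 1/1440; 3j²(3 1 4; -3 -1 4) = Δ·Π!·Σ² = 1/9  (sign +1)
I_A²/I_B² = (5/84)/(1/9) = 15/28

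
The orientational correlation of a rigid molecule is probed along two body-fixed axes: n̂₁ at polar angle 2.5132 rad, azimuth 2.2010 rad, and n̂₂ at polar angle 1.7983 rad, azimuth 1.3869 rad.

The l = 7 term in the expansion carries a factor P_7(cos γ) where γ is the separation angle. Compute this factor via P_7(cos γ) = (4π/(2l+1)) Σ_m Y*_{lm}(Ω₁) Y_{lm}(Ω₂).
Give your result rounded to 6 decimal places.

Addition theorem: P_7(cos γ) = (4π/15) Σ_m Y*_{lm}(Ω₁) Y_{lm}(Ω₂), m = −7…7:
  term(m=-7) = 0.00421 - 0.00279j   from Y*(Ω₁)=-0.01158 + 0.00360j, Y(Ω₂)=-0.39990 + 0.11652j
  term(m=-6) = 0.00386 - 0.02220j   from Y*(Ω₁)=-0.05011 - 0.03728j, Y(Ω₂)=0.16258 + 0.32211j
  term(m=-5) = 0.01263 + 0.01689j   from Y*(Ω₁)=0.00182 - 0.19337j, Y(Ω₂)=-0.08674 + 0.06612j
  term(m=-4) = 0.13526 + 0.01560j   from Y*(Ω₁)=0.31760 - 0.22711j, Y(Ω₂)=0.25855 + 0.23399j
  term(m=-3) = -0.00047 + 0.00039j   from Y*(Ω₁)=0.44914 + 0.14875j, Y(Ω₂)=-0.00067 + 0.00110j
  term(m=-2) = -0.00350 + 0.06086j   from Y*(Ω₁)=0.05687 + 0.17730j, Y(Ω₂)=0.30548 + 0.11771j
  term(m=-1) = -0.00868 - 0.00919j   from Y*(Ω₁)=0.18609 - 0.25512j, Y(Ω₂)=0.00732 - 0.03934j
  term(m=+0) = 0.09538 + 0.00000j   from Y*(Ω₁)=0.29899 + 0.00000j, Y(Ω₂)=0.31900 + 0.00000j
  term(m=+1) = -0.00868 + 0.00919j   from Y*(Ω₁)=-0.18609 - 0.25512j, Y(Ω₂)=-0.00732 - 0.03934j
  term(m=+2) = -0.00350 - 0.06086j   from Y*(Ω₁)=0.05687 - 0.17730j, Y(Ω₂)=0.30548 - 0.11771j
  term(m=+3) = -0.00047 - 0.00039j   from Y*(Ω₁)=-0.44914 + 0.14875j, Y(Ω₂)=0.00067 + 0.00110j
  term(m=+4) = 0.13526 - 0.01560j   from Y*(Ω₁)=0.31760 + 0.22711j, Y(Ω₂)=0.25855 - 0.23399j
  term(m=+5) = 0.01263 - 0.01689j   from Y*(Ω₁)=-0.00182 - 0.19337j, Y(Ω₂)=0.08674 + 0.06612j
  term(m=+6) = 0.00386 + 0.02220j   from Y*(Ω₁)=-0.05011 + 0.03728j, Y(Ω₂)=0.16258 - 0.32211j
  term(m=+7) = 0.00421 + 0.00279j   from Y*(Ω₁)=0.01158 + 0.00360j, Y(Ω₂)=0.39990 + 0.11652j
Total Σ_m = 0.38202 + 0.00000j. Multiply by 0.837758: 0.32004 + 0.00000j. P_7(cos γ) = 0.320043

0.320043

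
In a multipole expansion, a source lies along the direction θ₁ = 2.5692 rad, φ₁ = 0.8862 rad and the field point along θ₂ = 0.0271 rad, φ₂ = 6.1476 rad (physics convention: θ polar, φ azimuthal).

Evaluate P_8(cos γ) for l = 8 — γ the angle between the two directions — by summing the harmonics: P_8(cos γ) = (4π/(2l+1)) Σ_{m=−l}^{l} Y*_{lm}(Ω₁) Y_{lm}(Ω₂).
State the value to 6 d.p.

-0.185549

Summing Y*_{l m}(θ₁,φ₁)·Y_{l m}(θ₂,φ₂) over m ∈ [−8, 8]; prefactor 4π/(2·8+1) = 0.739198:
  [-8]  conj(Y_{8,-8})(Ω₁) = (0.002643, 0.002756) ; Y_{8,-8}(Ω₂) = (0.000000, 0.000000) ; Δ = (-0.000000, 0.000000)
  [-7]  conj(Y_{8,-7})(Ω₁) = (-0.023629, 0.001889) ; Y_{8,-7}(Ω₂) = (0.000000, 0.000000) ; Δ = (-0.000000, -0.000000)
  [-6]  conj(Y_{8,-6})(Ω₁) = (0.051881, -0.075057) ; Y_{8,-6}(Ω₂) = (0.000000, 0.000000) ; Δ = (0.000000, -0.000000)
  [-5]  conj(Y_{8,-5})(Ω₁) = (0.067247, 0.232641) ; Y_{8,-5}(Ω₂) = (0.000000, 0.000000) ; Δ = (-0.000000, 0.000000)
  [-4]  conj(Y_{8,-4})(Ω₁) = (-0.403962, -0.172322) ; Y_{8,-4}(Ω₂) = (0.000006, 0.000004) ; Δ = (-0.000002, -0.000003)
  [-3]  conj(Y_{8,-3})(Ω₁) = (0.423761, -0.222229) ; Y_{8,-3}(Ω₂) = (0.000255, 0.000110) ; Δ = (0.000132, -0.000010)
  [-2]  conj(Y_{8,-2})(Ω₁) = (-0.025973, 0.127081) ; Y_{8,-2}(Ω₂) = (0.007272, 0.002022) ; Δ = (-0.000446, 0.000872)
  [-1]  conj(Y_{8,-1})(Ω₁) = (0.232952, 0.285378) ; Y_{8,-1}(Ω₂) = (0.131636, 0.017958) ; Δ = (0.025540, 0.041749)
  [+0]  conj(Y_{8,0})(Ω₁) = (-0.262648, -0.000000) ; Y_{8,0}(Ω₂) = (1.147781, 0.000000) ; Δ = (-0.301463, -0.000000)
  [+1]  conj(Y_{8,1})(Ω₁) = (-0.232952, 0.285378) ; Y_{8,1}(Ω₂) = (-0.131636, 0.017958) ; Δ = (0.025540, -0.041749)
  [+2]  conj(Y_{8,2})(Ω₁) = (-0.025973, -0.127081) ; Y_{8,2}(Ω₂) = (0.007272, -0.002022) ; Δ = (-0.000446, -0.000872)
  [+3]  conj(Y_{8,3})(Ω₁) = (-0.423761, -0.222229) ; Y_{8,3}(Ω₂) = (-0.000255, 0.000110) ; Δ = (0.000132, 0.000010)
  [+4]  conj(Y_{8,4})(Ω₁) = (-0.403962, 0.172322) ; Y_{8,4}(Ω₂) = (0.000006, -0.000004) ; Δ = (-0.000002, 0.000003)
  [+5]  conj(Y_{8,5})(Ω₁) = (-0.067247, 0.232641) ; Y_{8,5}(Ω₂) = (-0.000000, 0.000000) ; Δ = (-0.000000, -0.000000)
  [+6]  conj(Y_{8,6})(Ω₁) = (0.051881, 0.075057) ; Y_{8,6}(Ω₂) = (0.000000, -0.000000) ; Δ = (0.000000, 0.000000)
  [+7]  conj(Y_{8,7})(Ω₁) = (0.023629, 0.001889) ; Y_{8,7}(Ω₂) = (-0.000000, 0.000000) ; Δ = (-0.000000, 0.000000)
  [+8]  conj(Y_{8,8})(Ω₁) = (0.002643, -0.002756) ; Y_{8,8}(Ω₂) = (0.000000, -0.000000) ; Δ = (-0.000000, -0.000000)
Accumulated sum (-0.251014, -0.000000); after 4π/(2l+1) scaling, (-0.185549, -0.000000) ⇒ P_8 = -0.185549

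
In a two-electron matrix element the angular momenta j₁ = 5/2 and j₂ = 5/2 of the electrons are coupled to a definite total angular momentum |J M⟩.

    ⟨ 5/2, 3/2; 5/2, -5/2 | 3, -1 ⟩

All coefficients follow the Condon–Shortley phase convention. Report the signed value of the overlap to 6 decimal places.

+0.577350

√[7·2!3!3!/9! · 4!1!0!5!2!4!] = √(192)
  +(−1)^0/∏(0,2,1,0,2,3)! = 1/24  (running 1/24)
⟨..|..⟩ = √(192)·(1/24) = +0.577350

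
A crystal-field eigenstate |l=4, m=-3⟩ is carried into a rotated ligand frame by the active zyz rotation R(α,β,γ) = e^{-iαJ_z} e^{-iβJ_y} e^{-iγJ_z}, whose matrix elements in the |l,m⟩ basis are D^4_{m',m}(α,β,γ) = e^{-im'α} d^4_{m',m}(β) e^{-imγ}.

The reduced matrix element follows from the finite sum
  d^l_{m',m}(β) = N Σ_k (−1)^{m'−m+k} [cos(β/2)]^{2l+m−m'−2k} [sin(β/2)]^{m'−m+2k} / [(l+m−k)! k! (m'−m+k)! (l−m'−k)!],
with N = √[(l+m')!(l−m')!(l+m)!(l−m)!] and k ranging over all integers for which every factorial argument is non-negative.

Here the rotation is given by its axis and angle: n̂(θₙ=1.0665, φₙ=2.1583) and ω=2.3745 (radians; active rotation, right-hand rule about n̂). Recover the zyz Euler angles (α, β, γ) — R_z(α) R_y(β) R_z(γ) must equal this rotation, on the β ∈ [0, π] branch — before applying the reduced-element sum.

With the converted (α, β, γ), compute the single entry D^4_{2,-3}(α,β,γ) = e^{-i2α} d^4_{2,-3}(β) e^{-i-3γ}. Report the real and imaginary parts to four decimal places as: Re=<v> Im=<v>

Axis–angle → zyz. n̂ = (sinθₙcosφₙ, sinθₙsinφₙ, cosθₙ) = (-0.485285, +0.728714, +0.483191), ω = 2.3745.
R = I cosω + sinω [n̂]ₓ + (1−cosω) n̂n̂ᵀ gives
  R = [-0.314886, -0.943583, +0.102462; -0.272870, +0.193395, +0.942412; -0.909060, +0.268793, -0.318372]
β = atan2(√(R₁₃²+R₂₃²), R₃₃) = 1.894808; α = atan2(R₂₃, R₁₃) mod 2π = 1.462499; γ = atan2(R₃₂, −R₃₁) mod 2π = 0.287491
D^4_{2,-3}(1.4625,1.8948,0.2875) = e^{-i·2·1.4625}·d^4_{2,-3}(1.8948)·e^{-i·-3·0.2875}. Compute d first:
Half-angle: c=0.583793, s=0.811903. N=√(720·2·1·5040)=2693.993318
The bounds max(0,m−m')=0 and min(l+m,l−m')=1 give 2 terms
  k=0: (−1)^5·2693.9933/(240)·0.5838^3·0.8119^5 = -0.787919
  k=1: (−1)^6·2693.9933/(720)·0.5838^1·0.8119^7 = +0.507985
d^4_{2,-3}(1.8948) = -0.787919 +0.507985 = -0.279934
Phases: e^{-i·(2)·1.4625}=-0.976635-0.214906i, e^{-i·(-3)·0.2875}=+0.650560+0.759455i ⇒ D=+0.132170+0.246767i

Re=0.1322 Im=0.2468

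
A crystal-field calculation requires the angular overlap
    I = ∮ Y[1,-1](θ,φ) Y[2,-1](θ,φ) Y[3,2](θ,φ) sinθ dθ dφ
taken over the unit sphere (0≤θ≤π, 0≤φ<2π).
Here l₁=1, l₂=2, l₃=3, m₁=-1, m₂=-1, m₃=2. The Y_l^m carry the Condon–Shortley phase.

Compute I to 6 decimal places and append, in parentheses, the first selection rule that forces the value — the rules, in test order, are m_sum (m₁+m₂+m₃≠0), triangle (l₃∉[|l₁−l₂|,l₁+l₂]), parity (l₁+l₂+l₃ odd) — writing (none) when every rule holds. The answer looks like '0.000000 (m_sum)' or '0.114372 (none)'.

0.261169 (none)

Rules hold: Σm=0, L=6 even, 1≤3≤3.
N = 3·5·7 = 105
Δ = 0!·2!·4!/7! = 1/105
Racah Σ t=0..0: t=0:+1/4 = 1/4
⇒ 3j(1 2 3; 0 0 0)² = 3/35, sgn -1
Racah Σ t=0..0: t=0:+1/12 = 1/12
⇒ 3j(1 2 3; -1 -1 2)² = 2/21, sgn -1
4πI² = N·(3j₀)²·(3jₘ)² = 6/7
I = +1·√(0.857143/4π) = 0.26116903
No selection rule forces the value: the integral is nonzero (none).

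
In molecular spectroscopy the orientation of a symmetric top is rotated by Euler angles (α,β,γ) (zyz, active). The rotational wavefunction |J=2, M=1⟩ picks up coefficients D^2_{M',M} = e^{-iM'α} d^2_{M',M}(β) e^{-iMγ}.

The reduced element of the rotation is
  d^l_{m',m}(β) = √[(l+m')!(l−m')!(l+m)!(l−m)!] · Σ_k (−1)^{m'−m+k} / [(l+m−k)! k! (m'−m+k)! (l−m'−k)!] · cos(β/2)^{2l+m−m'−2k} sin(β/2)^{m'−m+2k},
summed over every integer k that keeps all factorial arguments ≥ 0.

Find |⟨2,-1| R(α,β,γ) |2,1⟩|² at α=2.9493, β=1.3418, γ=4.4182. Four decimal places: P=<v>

P=0.3158

D^2_{-1,1}(2.9493,1.3418,4.4182) = e^{-i·-1·2.9493}·d^2_{-1,1}(1.3418)·e^{-i·1·4.4182}. Compute d first:
Half-angle: c=0.783262, s=0.621691. N=√(1·6·6·1)=6.000000
k∈{2,3} keeps every argument non-negative
  k=2: (−1)^0·6.0000/(2)·0.7833^2·0.6217^2 = +0.711353
  k=3: (−1)^1·6.0000/(6)·0.7833^0·0.6217^4 = -0.149382
d^2_{-1,1}(1.3418) = +0.711353 -0.149382 = +0.561971
|D^2_{-1,1}|² = |d^2_{-1,1}(β)|² = (+0.561971)² = 0.315811 (the z-rotation phases have unit modulus)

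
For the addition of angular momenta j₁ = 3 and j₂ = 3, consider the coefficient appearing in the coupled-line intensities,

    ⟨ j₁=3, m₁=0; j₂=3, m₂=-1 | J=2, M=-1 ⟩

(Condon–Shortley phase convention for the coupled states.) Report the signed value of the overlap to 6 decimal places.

+√(1/42) = +0.154303

j₁+j₂−J=4  J+j₁−j₂=2  J−j₁+j₂=2  j₁+j₂+J+1=9
(j₁±m₁, j₂±m₂, J±M) = (3,3,2,4,1,3)
P² = 96/7
sum k=1..2:
  [1] −1/12 = -1/12
  [2] +1/8 = 1/8
S = 1/24
C² = P²·S² = 1/42 ; C = +0.154303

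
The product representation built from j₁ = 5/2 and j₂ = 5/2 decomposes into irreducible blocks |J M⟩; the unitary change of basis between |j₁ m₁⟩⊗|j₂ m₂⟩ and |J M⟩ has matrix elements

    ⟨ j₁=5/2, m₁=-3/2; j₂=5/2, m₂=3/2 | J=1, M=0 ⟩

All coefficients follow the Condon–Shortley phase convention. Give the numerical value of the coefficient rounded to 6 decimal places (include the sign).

−√(9/70) ≈ -0.358569

j₁+j₂−J=4  J+j₁−j₂=1  J−j₁+j₂=1  j₁+j₂+J+1=7
(j₁±m₁, j₂±m₂, J±M) = (1,4,4,1,1,1)
P² = 288/35
sum k=3..4:
  [3] −1/6 = -1/6
  [4] +1/24 = 1/24
S = -1/8
C² = P²·S² = 9/70 ; C = -0.358569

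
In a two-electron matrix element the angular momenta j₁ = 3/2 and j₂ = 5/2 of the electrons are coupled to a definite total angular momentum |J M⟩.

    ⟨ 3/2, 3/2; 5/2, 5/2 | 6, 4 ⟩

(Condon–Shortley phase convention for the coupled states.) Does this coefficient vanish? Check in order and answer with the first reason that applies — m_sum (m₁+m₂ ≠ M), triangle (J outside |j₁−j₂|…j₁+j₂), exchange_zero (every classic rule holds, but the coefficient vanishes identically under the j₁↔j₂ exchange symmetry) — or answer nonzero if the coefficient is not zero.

m-sum: m₁+m₂ = 3/2+5/2 = 4, M = 4  ✓
triangle: need |j₁−j₂| ≤ J ≤ j₁+j₂, i.e. J ∈ [1, 4]; J = 6 is outside ✗ ⇒ coefficient is 0

triangle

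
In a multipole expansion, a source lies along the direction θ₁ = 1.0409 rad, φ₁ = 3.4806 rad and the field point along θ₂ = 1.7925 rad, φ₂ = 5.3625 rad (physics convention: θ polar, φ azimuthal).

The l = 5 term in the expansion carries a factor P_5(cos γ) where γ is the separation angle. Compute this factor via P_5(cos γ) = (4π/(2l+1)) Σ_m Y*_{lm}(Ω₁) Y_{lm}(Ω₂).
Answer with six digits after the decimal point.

-0.306306

Expand P_5 via completeness: Σ_{m} conj(Y_{5,m}) at Ω₁ times Y_{5,m} at Ω₂ —
  m=-5: Y*=(0.027510, -0.220283)  Y=(-0.044591, -0.407614)  product (-0.091017, -0.001391)
  m=-4: Y*=(0.087639, 0.401773)  Y=(0.250521, 0.150561)  product (-0.038536, 0.113848)
  m=-3: Y*=(-0.151854, -0.245595)  Y=(0.168490, -0.067207)  product (-0.042092, -0.031175)
  m=-2: Y*=(-0.116021, -0.093441)  Y=(-0.081042, 0.292172)  product (0.036703, -0.026325)
  m=-1: Y*=(0.314326, 0.110838)  Y=(0.070381, 0.092560)  product (0.011863, 0.036895)
  m=+0: Y*=(0.072628, -0.000000)  Y=(-0.302493, 0.000000)  product (-0.021969, 0.000000)
  m=+1: Y*=(-0.314326, 0.110838)  Y=(-0.070381, 0.092560)  product (0.011863, -0.036895)
  m=+2: Y*=(-0.116021, 0.093441)  Y=(-0.081042, -0.292172)  product (0.036703, 0.026325)
  m=+3: Y*=(0.151854, -0.245595)  Y=(-0.168490, -0.067207)  product (-0.042092, 0.031175)
  m=+4: Y*=(0.087639, -0.401773)  Y=(0.250521, -0.150561)  product (-0.038536, -0.113848)
  m=+5: Y*=(-0.027510, -0.220283)  Y=(0.044591, -0.407614)  product (-0.091017, 0.001391)
Σ over m = (-0.268125, 0.000000); ×(4π/11) → (-0.306306, 0.000000). Real part: -0.306306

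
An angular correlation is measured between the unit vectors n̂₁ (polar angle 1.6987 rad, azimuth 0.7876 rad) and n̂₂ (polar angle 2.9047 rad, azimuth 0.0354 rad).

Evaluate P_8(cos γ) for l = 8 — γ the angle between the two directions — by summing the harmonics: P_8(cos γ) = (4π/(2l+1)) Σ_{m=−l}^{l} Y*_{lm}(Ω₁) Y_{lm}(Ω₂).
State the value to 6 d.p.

-0.230655

Summing Y*_{l m}(θ₁,φ₁)·Y_{l m}(θ₂,φ₂) over m ∈ [−8, 8]; prefactor 4π/(2·8+1) = 0.739198:
  [-8]  conj(Y_{8,-8})(Ω₁) = (0.482619, 0.008502) ; Y_{8,-8}(Ω₂) = (0.000005, -0.000001) ; Δ = (0.000002, -0.000001)
  [-7]  conj(Y_{8,-7})(Ω₁) = (-0.178266, 0.172854) ; Y_{8,-7}(Ω₂) = (-0.000076, 0.000019) ; Δ = (0.000010, -0.000017)
  [-6]  conj(Y_{8,-6})(Ω₁) = (-0.003579, 0.270862) ; Y_{8,-6}(Ω₂) = (0.000810, -0.000175) ; Δ = (0.000044, 0.000220)
  [-5]  conj(Y_{8,-5})(Ω₁) = (-0.191858, -0.196130) ; Y_{8,-5}(Ω₂) = (-0.006189, 0.001107) ; Δ = (0.001405, 0.001002)
  [-4]  conj(Y_{8,-4})(Ω₁) = (-0.194510, -0.001713) ; Y_{8,-4}(Ω₂) = (0.035017, -0.004992) ; Δ = (-0.006820, 0.000911)
  [-3]  conj(Y_{8,-3})(Ω₁) = (0.200188, -0.197561) ; Y_{8,-3}(Ω₂) = (-0.144642, 0.015419) ; Δ = (-0.025909, 0.031662)
  [-2]  conj(Y_{8,-2})(Ω₁) = (0.000699, -0.158750) ; Y_{8,-2}(Ω₂) = (0.410228, -0.029093) ; Δ = (-0.004332, -0.065144)
  [-1]  conj(Y_{8,-1})(Ω₁) = (0.199574, 0.200455) ; Y_{8,-1}(Ω₂) = (-0.672742, 0.023825) ; Δ = (-0.139038, -0.130099)
  [+0]  conj(Y_{8,0})(Ω₁) = (0.147957, -0.000000) ; Y_{8,0}(Ω₂) = (0.251699, 0.000000) ; Δ = (0.037240, 0.000000)
  [+1]  conj(Y_{8,1})(Ω₁) = (-0.199574, 0.200455) ; Y_{8,1}(Ω₂) = (0.672742, 0.023825) ; Δ = (-0.139038, 0.130099)
  [+2]  conj(Y_{8,2})(Ω₁) = (0.000699, 0.158750) ; Y_{8,2}(Ω₂) = (0.410228, 0.029093) ; Δ = (-0.004332, 0.065144)
  [+3]  conj(Y_{8,3})(Ω₁) = (-0.200188, -0.197561) ; Y_{8,3}(Ω₂) = (0.144642, 0.015419) ; Δ = (-0.025909, -0.031662)
  [+4]  conj(Y_{8,4})(Ω₁) = (-0.194510, 0.001713) ; Y_{8,4}(Ω₂) = (0.035017, 0.004992) ; Δ = (-0.006820, -0.000911)
  [+5]  conj(Y_{8,5})(Ω₁) = (0.191858, -0.196130) ; Y_{8,5}(Ω₂) = (0.006189, 0.001107) ; Δ = (0.001405, -0.001002)
  [+6]  conj(Y_{8,6})(Ω₁) = (-0.003579, -0.270862) ; Y_{8,6}(Ω₂) = (0.000810, 0.000175) ; Δ = (0.000044, -0.000220)
  [+7]  conj(Y_{8,7})(Ω₁) = (0.178266, 0.172854) ; Y_{8,7}(Ω₂) = (0.000076, 0.000019) ; Δ = (0.000010, 0.000017)
  [+8]  conj(Y_{8,8})(Ω₁) = (0.482619, -0.008502) ; Y_{8,8}(Ω₂) = (0.000005, 0.000001) ; Δ = (0.000002, 0.000001)
Total Σ_m = (-0.312034, 0.000000). Multiply by 0.739198: (-0.230655, 0.000000). P_8(cos γ) = -0.230655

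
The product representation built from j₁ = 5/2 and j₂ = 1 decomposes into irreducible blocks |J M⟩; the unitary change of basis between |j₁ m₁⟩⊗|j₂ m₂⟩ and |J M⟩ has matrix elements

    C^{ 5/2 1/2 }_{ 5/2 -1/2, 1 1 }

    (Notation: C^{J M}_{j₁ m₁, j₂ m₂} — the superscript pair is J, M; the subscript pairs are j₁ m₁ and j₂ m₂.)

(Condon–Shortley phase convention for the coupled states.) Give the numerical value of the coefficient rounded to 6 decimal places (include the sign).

−√(18/35) = -0.717137

j₁+j₂−J=1  J+j₁−j₂=4  J−j₁+j₂=1  j₁+j₂+J+1=7
(j₁±m₁, j₂±m₂, J±M) = (2,3,2,0,3,2)
P² = 288/35
sum k=1..1:
  [1] −1/4 = -1/4
S = -1/4
C² = P²·S² = 18/35 ; C = -0.717137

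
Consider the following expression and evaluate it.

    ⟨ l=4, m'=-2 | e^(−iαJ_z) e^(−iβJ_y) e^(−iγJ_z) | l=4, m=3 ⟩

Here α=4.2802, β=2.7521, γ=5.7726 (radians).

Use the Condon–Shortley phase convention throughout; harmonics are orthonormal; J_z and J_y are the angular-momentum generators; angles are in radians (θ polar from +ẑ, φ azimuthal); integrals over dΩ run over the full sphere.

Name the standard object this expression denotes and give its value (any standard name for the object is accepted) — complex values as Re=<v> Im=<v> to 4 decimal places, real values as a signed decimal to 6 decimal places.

Wigner D-matrix element, Re=0.4395 Im=0.3463

This is a Wigner D-matrix element — the rotation-matrix element ⟨l m'| R(α,β,γ) |l m⟩ in the angular-momentum basis.
First d^4_{-2,3}(β=2.7521), then the phase factors e^{-i(-2)α} and e^{-i(3)γ}:
With c≡cos(β/2)=0.193518 and s≡sin(β/2)=0.981097, N=[2·720·5040·1]^{1/2}=2693.993318
The bounds max(0,m−m')=5 and min(l+m,l−m')=6 give 2 terms
  k=5: (−1)^0·2693.9933/(240)·0.1935^3·0.9811^5 = +0.073945
  k=6: (−1)^1·2693.9933/(720)·0.1935^1·0.9811^7 = -0.633531
d^4_{-2,3}(2.7521) = +0.073945 -0.633531 = -0.559586
Attach z-rotation phases: D = e^{-i(-2)(4.2802)}·(-0.559586)·e^{-i(3)(5.7726)} = +0.439525+0.346344i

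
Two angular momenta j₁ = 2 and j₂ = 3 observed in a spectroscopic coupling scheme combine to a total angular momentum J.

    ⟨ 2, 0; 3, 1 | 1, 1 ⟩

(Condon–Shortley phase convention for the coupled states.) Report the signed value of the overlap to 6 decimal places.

j₁+j₂−J=4  J+j₁−j₂=0  J−j₁+j₂=2  j₁+j₂+J+1=7
(j₁±m₁, j₂±m₂, J±M) = (2,2,4,2,2,0)
P² = 384/35
sum k=2..2:
  [2] +1/8 = 1/8
S = 1/8
C² = P²·S² = 6/35 ; C = +0.414039

+0.414039  (= +√(6/35))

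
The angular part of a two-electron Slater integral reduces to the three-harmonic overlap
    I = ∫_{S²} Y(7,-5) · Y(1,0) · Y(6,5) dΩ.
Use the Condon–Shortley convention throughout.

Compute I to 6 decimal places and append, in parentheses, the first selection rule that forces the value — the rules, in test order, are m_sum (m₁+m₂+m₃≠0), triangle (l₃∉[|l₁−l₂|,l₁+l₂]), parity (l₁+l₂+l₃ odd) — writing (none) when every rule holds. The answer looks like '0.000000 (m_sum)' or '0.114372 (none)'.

-0.171413 (none)

Checks pass: Σm=0; 14 even; l₃=6∈[6,8].
(2·7+1)(2·1+1)(2·6+1) = 585
Δ: 2! 12! 0! / 15! → 1/1365
sum: t=1:−1/518400 = -1/518400
3j²(7 1 6; 0 0 0) = Δ·Π!·Σ² = 7/195  (sign -1)
sum: t=1:−1/39916800 = -1/39916800
3j²(7 1 6; -5 0 5) = Δ·Π!·Σ² = 8/455  (sign +1)
combine: 4πI² = 585·7/195·8/455 = 24/65
take √, sign -1: I = -0.17141310
No selection rule forces the value: the integral is nonzero (none).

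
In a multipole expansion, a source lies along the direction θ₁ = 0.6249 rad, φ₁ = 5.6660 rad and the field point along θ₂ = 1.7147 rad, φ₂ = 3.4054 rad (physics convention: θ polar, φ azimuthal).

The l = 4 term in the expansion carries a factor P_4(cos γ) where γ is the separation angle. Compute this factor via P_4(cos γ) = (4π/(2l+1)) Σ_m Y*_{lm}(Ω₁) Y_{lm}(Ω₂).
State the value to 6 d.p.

Summing Y*_{l m}(θ₁,φ₁)·Y_{l m}(θ₂,φ₂) over m ∈ [−4, 4]; prefactor 4π/(2·4+1) = 1.396263:
  [-4]  conj(Y_{4,-4})(Ω₁) = -0.040537-0.032304i ; Y_{4,-4}(Ω₂) = +0.209299-0.369336i ; Δ = -0.020415+0.008211i
  [-3]  conj(Y_{4,-3})(Ω₁) = -0.056317-0.195290i ; Y_{4,-3}(Ω₂) = +0.122286-0.123769i ; Δ = -0.031058-0.016911i
  [-2]  conj(Y_{4,-2})(Ω₁) = +0.136222-0.389517i ; Y_{4,-2}(Ω₂) = -0.242334+0.141212i ; Δ = +0.021993+0.113630i
  [-1]  conj(Y_{4,-1})(Ω₁) = +0.293667-0.208406i ; Y_{4,-1}(Ω₂) = -0.185129+0.050004i ; Δ = -0.043945+0.053266i
  [+0]  conj(Y_{4,0})(Ω₁) = -0.168218-0.000000i ; Y_{4,0}(Ω₂) = +0.253656+0.000000i ; Δ = -0.042669-0.000000i
  [+1]  conj(Y_{4,1})(Ω₁) = -0.293667-0.208406i ; Y_{4,1}(Ω₂) = +0.185129+0.050004i ; Δ = -0.043945-0.053266i
  [+2]  conj(Y_{4,2})(Ω₁) = +0.136222+0.389517i ; Y_{4,2}(Ω₂) = -0.242334-0.141212i ; Δ = +0.021993-0.113630i
  [+3]  conj(Y_{4,3})(Ω₁) = +0.056317-0.195290i ; Y_{4,3}(Ω₂) = -0.122286-0.123769i ; Δ = -0.031058+0.016911i
  [+4]  conj(Y_{4,4})(Ω₁) = -0.040537+0.032304i ; Y_{4,4}(Ω₂) = +0.209299+0.369336i ; Δ = -0.020415-0.008211i
Σ over m = -0.189519+0.000000i; ×(4π/9) → -0.264618+0.000000i. Real part: -0.264618

-0.264618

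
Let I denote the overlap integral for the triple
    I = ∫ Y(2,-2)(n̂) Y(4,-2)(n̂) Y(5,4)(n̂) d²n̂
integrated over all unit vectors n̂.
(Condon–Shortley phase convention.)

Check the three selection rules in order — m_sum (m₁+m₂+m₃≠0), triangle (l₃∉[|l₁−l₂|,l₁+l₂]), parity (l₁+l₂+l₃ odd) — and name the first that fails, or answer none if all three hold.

Σmᵢ = 0  ✓
l₃∈[|l₁−l₂|,l₁+l₂]=[2,6], have l₃=5  ✓
Σlᵢ = 11 ⇒ odd  ✗

parity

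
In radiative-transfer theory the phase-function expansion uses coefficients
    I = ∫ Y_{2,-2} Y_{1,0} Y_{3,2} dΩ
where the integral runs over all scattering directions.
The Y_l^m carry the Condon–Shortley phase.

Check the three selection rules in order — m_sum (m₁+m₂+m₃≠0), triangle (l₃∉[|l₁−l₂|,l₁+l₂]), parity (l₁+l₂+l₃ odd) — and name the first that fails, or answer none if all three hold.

none

azimuthal sum: -2 + 0 + 2 = 0  ✓
1 ≤ 3 ≤ 3 (triangle on l)  ✓
L = 2 + 1 + 3 = 6 (even)  ✓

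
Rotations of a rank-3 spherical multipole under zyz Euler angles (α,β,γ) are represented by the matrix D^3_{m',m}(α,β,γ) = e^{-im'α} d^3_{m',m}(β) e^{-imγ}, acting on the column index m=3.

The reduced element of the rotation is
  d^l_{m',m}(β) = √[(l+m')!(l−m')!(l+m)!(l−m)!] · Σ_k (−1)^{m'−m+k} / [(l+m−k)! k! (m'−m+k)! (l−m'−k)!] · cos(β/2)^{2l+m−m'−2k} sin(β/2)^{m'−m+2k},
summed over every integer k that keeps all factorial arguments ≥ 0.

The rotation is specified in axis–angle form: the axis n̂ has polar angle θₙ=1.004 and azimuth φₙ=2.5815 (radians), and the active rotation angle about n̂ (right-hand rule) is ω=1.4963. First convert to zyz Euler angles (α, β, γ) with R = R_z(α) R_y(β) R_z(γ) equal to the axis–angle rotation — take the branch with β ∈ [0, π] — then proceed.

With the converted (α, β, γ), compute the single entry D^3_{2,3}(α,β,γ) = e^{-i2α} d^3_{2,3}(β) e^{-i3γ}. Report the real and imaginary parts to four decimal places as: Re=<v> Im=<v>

Axis–angle → zyz. n̂ = (sinθₙcosφₙ, sinθₙsinφₙ, cosθₙ) = (-0.714724, +0.448188, +0.536932), ω = 1.4963.
R = I cosω + sinω [n̂]ₓ + (1−cosω) n̂n̂ᵀ gives
  R = [+0.547239, -0.831933, +0.091749; +0.238953, +0.260350, +0.935478; -0.802142, -0.490006, +0.341266]
β = atan2(√(R₁₃²+R₂₃²), R₃₃) = 1.222532; α = atan2(R₂₃, R₁₃) mod 2π = 1.473032; γ = atan2(R₃₂, −R₃₁) mod 2π = 5.734810
Split into d^3_{2,3}(β=1.2225) × two z-phases.
c=cos(1.222532/2)=0.818922, s=sin(1.222532/2)=0.573905; N=√[120·1·720·1]=293.938769
k∈{1} keeps every argument non-negative
  k=1: (−1)^0·293.9388/(120)·0.8189^5·0.5739^1 = +0.517760
d^3_{2,3}(1.2225) = +0.517760
D = (-0.980945-0.194285i)·(+0.517760)·(-0.074262+0.997239i) = +0.138032-0.499021i

Re=0.1380 Im=-0.4990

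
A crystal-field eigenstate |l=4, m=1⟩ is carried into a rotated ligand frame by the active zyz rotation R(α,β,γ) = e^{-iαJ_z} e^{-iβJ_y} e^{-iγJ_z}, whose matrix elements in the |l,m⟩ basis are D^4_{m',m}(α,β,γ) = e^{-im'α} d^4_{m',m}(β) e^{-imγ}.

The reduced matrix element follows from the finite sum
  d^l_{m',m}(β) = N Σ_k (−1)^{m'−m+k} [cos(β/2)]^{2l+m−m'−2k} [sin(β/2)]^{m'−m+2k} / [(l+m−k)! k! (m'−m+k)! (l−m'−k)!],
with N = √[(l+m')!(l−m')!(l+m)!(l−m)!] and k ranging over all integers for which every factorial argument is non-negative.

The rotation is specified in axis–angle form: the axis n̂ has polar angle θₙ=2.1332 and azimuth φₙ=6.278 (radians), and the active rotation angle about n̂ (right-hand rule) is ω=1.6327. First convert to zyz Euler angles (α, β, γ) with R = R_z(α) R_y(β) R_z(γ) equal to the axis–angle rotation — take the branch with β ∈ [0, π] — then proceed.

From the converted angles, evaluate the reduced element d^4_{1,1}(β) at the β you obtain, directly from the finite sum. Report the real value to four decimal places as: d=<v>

d=0.1142

Axis–angle → zyz. n̂ = (sinθₙcosφₙ, sinθₙsinφₙ, cosθₙ) = (+0.845964, -0.004387, -0.533221), ω = 1.6327.
R = I cosω + sinω [n̂]ₓ + (1−cosω) n̂n̂ᵀ gives
  R = [+0.698065, +0.528259, -0.483370; -0.536140, -0.061844, -0.841860; -0.474614, +0.846828, +0.240050]
β = atan2(√(R₁₃²+R₂₃²), R₃₃) = 1.328379; α = atan2(R₂₃, R₁₃) mod 2π = 4.191179; γ = atan2(R₃₂, −R₃₁) mod 2π = 1.059957
d^4_{1,1}(β=1.3284) via the finite sum:
Half-angle: c=0.787417, s=0.616421. N=√(120·6·120·6)=720.000000
The bounds max(0,m−m')=0 and min(l+m,l−m')=3 give 4 terms
  k=0: (−1)^0·720.0000/(720)·0.7874^8·0.6164^0 = +0.147787
  k=1: (−1)^1·720.0000/(48)·0.7874^6·0.6164^2 = -1.358545
  k=2: (−1)^2·720.0000/(24)·0.7874^4·0.6164^4 = +1.665136
  k=3: (−1)^3·720.0000/(72)·0.7874^2·0.6164^6 = -0.340153
d^4_{1,1}(1.3284) = +0.147787 -1.358545 +1.665136 -0.340153 = +0.114225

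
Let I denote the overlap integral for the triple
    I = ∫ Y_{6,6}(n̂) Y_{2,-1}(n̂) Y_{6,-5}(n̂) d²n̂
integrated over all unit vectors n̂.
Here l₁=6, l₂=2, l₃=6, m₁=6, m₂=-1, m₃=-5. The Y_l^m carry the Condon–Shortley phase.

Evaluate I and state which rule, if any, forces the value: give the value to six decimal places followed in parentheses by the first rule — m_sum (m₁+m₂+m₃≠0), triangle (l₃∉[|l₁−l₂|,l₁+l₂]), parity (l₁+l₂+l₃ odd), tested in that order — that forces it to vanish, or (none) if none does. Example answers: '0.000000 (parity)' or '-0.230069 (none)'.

Rules hold: Σm=0, L=14 even, 4≤6≤8.
N = 13·5·13 = 845
Δ = 2!·10!·2!/15! = 1/90090
Racah Σ t=0..2: t=0:+1/69120 t=1:−1/14400 t=2:+1/69120 = -7/172800
⇒ 3j(6 2 6; 0 0 0)² = 14/715, sgn -1
Racah Σ t=0..0: t=0:+1/7257600 = 1/7257600
⇒ 3j(6 2 6; 6 -1 -5)² = 11/455, sgn -1
4πI² = N·(3j₀)²·(3jₘ)² = 2/5
I = +1·√(0.4/4π) = 0.17841241
No selection rule forces the value: the integral is nonzero (none).

0.178412 (none)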